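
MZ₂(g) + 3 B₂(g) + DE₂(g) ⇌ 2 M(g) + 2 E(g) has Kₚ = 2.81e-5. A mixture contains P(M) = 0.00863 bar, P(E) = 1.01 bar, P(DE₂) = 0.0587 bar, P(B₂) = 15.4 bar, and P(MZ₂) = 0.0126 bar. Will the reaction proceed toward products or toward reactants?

Qₚ = P(M)²·P(E)² / (P(MZ₂)·P(B₂)³·P(DE₂)) = (0.00863)²·(1.01)² / ((0.0126)·(15.4)³·(0.0587)) = 2.81e-5
Qₚ = 2.81e-5 = Kₚ, so the system is already at equilibrium.

no net change (already at equilibrium)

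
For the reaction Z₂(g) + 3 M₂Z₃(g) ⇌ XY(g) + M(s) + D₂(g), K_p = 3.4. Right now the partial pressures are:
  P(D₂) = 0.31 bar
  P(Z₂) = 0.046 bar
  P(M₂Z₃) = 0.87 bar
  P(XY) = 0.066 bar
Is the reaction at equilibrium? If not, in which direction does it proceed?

(M is a pure solid — omitted from Q_p.)
Q_p = P(XY)·P(D₂) / (P(Z₂)·P(M₂Z₃)³) = (0.066)·(0.31) / ((0.046)·(0.87)³) = 0.68
Q_p = 0.68 < K_p = 3.4, so the forward reaction proceeds.

to the right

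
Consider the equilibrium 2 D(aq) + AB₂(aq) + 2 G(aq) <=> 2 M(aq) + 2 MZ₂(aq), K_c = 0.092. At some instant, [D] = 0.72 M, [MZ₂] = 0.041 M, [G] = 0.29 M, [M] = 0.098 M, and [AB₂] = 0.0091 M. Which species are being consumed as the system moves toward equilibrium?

D, AB₂, G (reactants)

Q_c = [M]²·[MZ₂]² / ([D]²·[AB₂]·[G]²) = (0.098)²·(0.041)² / ((0.72)²·(0.0091)·(0.29)²) = 0.041
Q_c = 0.041 < K_c = 0.092: net forward reaction.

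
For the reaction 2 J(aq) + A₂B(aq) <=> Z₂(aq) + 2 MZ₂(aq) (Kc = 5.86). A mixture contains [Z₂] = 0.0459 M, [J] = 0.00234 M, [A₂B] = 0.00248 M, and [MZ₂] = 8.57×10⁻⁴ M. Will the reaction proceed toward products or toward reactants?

Qc = [Z₂]·[MZ₂]² / ([J]²·[A₂B]) = (0.0459)·(8.57×10⁻⁴)² / ((0.00234)²·(0.00248)) = 2.48
Qc = 2.48 < Kc = 5.86, so the forward reaction proceeds.

toward products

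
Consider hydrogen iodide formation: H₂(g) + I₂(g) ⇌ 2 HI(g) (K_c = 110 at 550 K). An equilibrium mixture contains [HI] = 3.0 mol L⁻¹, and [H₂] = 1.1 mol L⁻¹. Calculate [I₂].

At equilibrium, K_c = [HI]² / ([H₂]·[I₂]) = 110.
(3.0)² / ((1.1)·([I₂])) = 110
[I₂] = 0.0744 = 0.074 mol L⁻¹

[I₂] = 0.074 mol L⁻¹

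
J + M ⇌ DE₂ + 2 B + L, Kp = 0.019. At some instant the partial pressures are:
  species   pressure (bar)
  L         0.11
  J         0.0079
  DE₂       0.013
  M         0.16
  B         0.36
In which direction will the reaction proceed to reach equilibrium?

Qp = P(DE₂)·P(B)²·P(L) / (P(J)·P(M)) = (0.013)·(0.36)²·(0.11) / ((0.0079)·(0.16)) = 0.15
Qp = 0.15 > Kp = 0.019, so the reverse reaction proceeds.

reverse (toward reactants)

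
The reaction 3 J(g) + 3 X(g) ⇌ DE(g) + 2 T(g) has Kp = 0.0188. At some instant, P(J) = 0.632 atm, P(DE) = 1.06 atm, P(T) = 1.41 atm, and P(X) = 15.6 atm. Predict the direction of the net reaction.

toward products

Qp = P(DE)·P(T)² / (P(J)³·P(X)³) = (1.06)·(1.41)² / ((0.632)³·(15.6)³) = 0.00220
Qp = 0.00220 < Kp = 0.0188, so the forward reaction proceeds.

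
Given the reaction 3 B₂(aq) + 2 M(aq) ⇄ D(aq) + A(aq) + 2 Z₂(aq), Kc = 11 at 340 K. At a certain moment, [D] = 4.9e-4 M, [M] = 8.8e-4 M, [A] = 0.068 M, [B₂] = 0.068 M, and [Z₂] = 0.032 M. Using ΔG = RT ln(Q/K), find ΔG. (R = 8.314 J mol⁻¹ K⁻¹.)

Qc = [D]·[A]·[Z₂]² / ([B₂]³·[M]²) = (4.9e-4)·(0.068)·(0.032)² / ((0.068)³·(8.8e-4)²) = 140
ΔG = RT ln(Qc/Kc) = (8.314 J mol⁻¹ K⁻¹)(340 K) × ln(140/11)
   = (2.827 kJ/mol)(2.544) = 7.19 kJ/mol
ΔG > 0, so the forward reaction is non-spontaneous (proceeds in reverse).

ΔG = 7.19 kJ/mol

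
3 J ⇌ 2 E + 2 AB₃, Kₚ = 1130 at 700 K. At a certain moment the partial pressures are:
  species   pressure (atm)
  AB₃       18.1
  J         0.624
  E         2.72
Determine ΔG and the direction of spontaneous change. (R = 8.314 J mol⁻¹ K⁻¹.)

ΔG = 12.7 kJ/mol; the forward reaction is non-spontaneous

Qₚ = P(E)²·P(AB₃)² / P(J)³ = (2.72)²·(18.1)² / (0.624)³ = 9980
ΔG = RT ln(Qₚ/Kₚ) = (8.314 J mol⁻¹ K⁻¹)(700 K) × ln(9980/1130)
   = (5.820 kJ/mol)(2.178) = 12.7 kJ/mol
ΔG > 0, so the forward reaction is non-spontaneous (proceeds in reverse).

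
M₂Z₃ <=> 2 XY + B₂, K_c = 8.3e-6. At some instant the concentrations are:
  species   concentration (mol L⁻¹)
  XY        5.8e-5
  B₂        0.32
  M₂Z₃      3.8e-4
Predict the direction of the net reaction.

to the right

Q_c = [XY]²·[B₂] / [M₂Z₃] = (5.8e-5)²·(0.32) / (3.8e-4) = 2.8e-6
Q_c = 2.8e-6 < K_c = 8.3e-6, so the forward reaction proceeds.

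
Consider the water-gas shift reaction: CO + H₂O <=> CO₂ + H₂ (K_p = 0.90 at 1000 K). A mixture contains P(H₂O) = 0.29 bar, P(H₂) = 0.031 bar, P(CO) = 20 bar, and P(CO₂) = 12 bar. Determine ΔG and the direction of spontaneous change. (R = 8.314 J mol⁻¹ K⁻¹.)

Q_p = P(CO₂)·P(H₂) / (P(CO)·P(H₂O)) = (12)·(0.031) / ((20)·(0.29)) = 0.0641
ΔG = RT ln(Q_p/K_p) = (8.314 J mol⁻¹ K⁻¹)(1000 K) × ln(0.0641/0.90)
   = (8.314 kJ/mol)(-2.642) = -22.0 kJ/mol
ΔG < 0, so the forward reaction is spontaneous (proceeds forward).

ΔG = -22.0 kJ/mol; the forward reaction is spontaneous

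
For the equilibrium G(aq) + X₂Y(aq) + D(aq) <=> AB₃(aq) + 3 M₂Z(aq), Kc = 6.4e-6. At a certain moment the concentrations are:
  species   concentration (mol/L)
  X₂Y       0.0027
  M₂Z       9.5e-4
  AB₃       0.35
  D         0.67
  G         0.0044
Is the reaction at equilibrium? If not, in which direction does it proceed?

Qc = [AB₃]·[M₂Z]³ / ([G]·[X₂Y]·[D]) = (0.35)·(9.5e-4)³ / ((0.0044)·(0.0027)·(0.67)) = 3.8e-5
Qc = 3.8e-5 > Kc = 6.4e-6, so the reverse reaction proceeds.

reverse (toward reactants)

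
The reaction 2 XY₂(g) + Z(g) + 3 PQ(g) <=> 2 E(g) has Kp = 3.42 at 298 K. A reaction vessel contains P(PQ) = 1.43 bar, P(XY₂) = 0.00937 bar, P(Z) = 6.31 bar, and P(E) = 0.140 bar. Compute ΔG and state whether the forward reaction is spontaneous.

Qp = P(E)² / (P(XY₂)²·P(Z)·P(PQ)³) = (0.140)² / ((0.00937)²·(6.31)·(1.43)³) = 12.1
ΔG = RT ln(Qp/Kp) = (8.314 J mol⁻¹ K⁻¹)(298 K) × ln(12.1/3.42)
   = (2.478 kJ/mol)(1.264) = 3.13 kJ/mol
ΔG > 0, so the forward reaction is non-spontaneous (proceeds in reverse).

ΔG = 3.13 kJ/mol; the forward reaction is non-spontaneous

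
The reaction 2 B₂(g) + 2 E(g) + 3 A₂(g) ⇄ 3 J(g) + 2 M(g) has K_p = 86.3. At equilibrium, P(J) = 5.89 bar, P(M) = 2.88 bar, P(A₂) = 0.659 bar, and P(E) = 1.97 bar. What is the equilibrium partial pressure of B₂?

P(B₂) = 4.20 bar

At equilibrium, K_p = P(J)³·P(M)² / (P(B₂)²·P(E)²·P(A₂)³) = 86.3.
(5.89)³·(2.88)² / ((P(B₂))²·(1.97)²·(0.659)³) = 86.3
P(B₂)² = 17.7 ⇒ P(B₂) = 4.20 bar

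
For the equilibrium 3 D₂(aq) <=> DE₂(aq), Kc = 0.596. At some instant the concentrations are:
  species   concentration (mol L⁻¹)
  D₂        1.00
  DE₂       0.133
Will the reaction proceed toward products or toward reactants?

toward products

Qc = [DE₂] / [D₂]³ = (0.133) / (1.00)³ = 0.133
Qc = 0.133 < Kc = 0.596, so the forward reaction proceeds.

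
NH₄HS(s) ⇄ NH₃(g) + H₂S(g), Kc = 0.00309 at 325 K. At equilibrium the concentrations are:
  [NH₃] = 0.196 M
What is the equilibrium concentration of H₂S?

[H₂S] = 0.0158 M

(NH₄HS is a pure solid — omitted from Kc.)
At equilibrium, Kc = [NH₃]·[H₂S] = 0.00309.
(0.196)·([H₂S]) = 0.00309
[H₂S] = 0.0158 M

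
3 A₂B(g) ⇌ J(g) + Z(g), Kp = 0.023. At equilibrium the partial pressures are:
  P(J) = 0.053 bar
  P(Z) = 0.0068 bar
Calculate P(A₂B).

At equilibrium, Kp = P(J)·P(Z) / P(A₂B)³ = 0.023.
(0.053)·(0.0068) / (P(A₂B))³ = 0.023
P(A₂B)³ = 0.0157 ⇒ P(A₂B) = 0.25 bar

P(A₂B) = 0.25 bar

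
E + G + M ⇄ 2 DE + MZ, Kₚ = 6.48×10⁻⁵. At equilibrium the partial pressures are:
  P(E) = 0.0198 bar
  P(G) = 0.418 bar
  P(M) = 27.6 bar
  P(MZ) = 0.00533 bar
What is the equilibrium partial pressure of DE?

At equilibrium, Kₚ = P(DE)²·P(MZ) / (P(E)·P(G)·P(M)) = 6.48×10⁻⁵.
(P(DE))²·(0.00533) / ((0.0198)·(0.418)·(27.6)) = 6.48×10⁻⁵
P(DE)² = 0.00278 ⇒ P(DE) = 0.0527 bar

P(DE) = 0.0527 bar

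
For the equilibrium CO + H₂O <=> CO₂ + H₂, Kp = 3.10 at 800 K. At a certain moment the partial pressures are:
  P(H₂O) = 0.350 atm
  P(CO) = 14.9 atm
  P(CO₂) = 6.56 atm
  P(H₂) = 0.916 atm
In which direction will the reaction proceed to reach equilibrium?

Qp = P(CO₂)·P(H₂) / (P(CO)·P(H₂O)) = (6.56)·(0.916) / ((14.9)·(0.350)) = 1.15
Qp = 1.15 < Kp = 3.10, so the forward reaction proceeds.

to the right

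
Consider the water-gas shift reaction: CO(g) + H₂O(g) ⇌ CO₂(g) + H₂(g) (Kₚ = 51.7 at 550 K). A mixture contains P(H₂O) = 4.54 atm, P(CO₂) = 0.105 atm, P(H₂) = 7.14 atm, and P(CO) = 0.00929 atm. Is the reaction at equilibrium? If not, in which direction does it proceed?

Qₚ = P(CO₂)·P(H₂) / (P(CO)·P(H₂O)) = (0.105)·(7.14) / ((0.00929)·(4.54)) = 17.8
Qₚ = 17.8 < Kₚ = 51.7, so the forward reaction proceeds.

toward products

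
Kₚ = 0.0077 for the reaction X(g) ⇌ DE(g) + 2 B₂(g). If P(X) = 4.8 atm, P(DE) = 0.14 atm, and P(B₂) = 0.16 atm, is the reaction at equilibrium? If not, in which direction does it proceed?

Qₚ = P(DE)·P(B₂)² / P(X) = (0.14)·(0.16)² / (4.8) = 7.5×10⁻⁴
Qₚ = 7.5×10⁻⁴ < Kₚ = 0.0077, so the forward reaction proceeds.

to the right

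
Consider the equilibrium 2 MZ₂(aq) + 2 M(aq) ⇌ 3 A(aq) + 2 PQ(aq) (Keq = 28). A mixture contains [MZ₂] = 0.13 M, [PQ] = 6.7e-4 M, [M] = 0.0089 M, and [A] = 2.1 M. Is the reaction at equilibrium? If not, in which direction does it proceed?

Q = [A]³·[PQ]² / ([MZ₂]²·[M]²) = (2.1)³·(6.7e-4)² / ((0.13)²·(0.0089)²) = 3.1
Q = 3.1 < Keq = 28, so the forward reaction proceeds.

toward products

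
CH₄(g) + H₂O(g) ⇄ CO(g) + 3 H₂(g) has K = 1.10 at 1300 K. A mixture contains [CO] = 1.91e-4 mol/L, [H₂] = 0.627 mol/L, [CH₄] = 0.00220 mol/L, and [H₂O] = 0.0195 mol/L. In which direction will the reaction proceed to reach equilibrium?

neither direction; the system is at equilibrium

Q = [CO]·[H₂]³ / ([CH₄]·[H₂O]) = (1.91e-4)·(0.627)³ / ((0.00220)·(0.0195)) = 1.10
Q = 1.10 = K, so the system is already at equilibrium.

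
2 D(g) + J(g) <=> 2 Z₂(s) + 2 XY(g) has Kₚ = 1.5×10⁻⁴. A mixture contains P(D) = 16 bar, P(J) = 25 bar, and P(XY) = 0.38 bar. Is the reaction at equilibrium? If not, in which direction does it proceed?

(Z₂ is a pure solid — omitted from Qₚ.)
Qₚ = P(XY)² / (P(D)²·P(J)) = (0.38)² / ((16)²·(25)) = 2.3×10⁻⁵
Qₚ = 2.3×10⁻⁵ < Kₚ = 1.5×10⁻⁴, so the forward reaction proceeds.

toward products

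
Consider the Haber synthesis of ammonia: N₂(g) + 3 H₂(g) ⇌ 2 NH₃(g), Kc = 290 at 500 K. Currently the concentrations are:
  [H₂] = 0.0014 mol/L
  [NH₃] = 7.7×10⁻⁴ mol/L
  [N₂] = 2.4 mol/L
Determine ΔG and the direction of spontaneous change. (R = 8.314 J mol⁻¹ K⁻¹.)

ΔG = -4.86 kJ/mol; the forward reaction is spontaneous

Qc = [NH₃]² / ([N₂]·[H₂]³) = (7.7×10⁻⁴)² / ((2.4)·(0.0014)³) = 90.0
ΔG = RT ln(Qc/Kc) = (8.314 J mol⁻¹ K⁻¹)(500 K) × ln(90.0/290)
   = (4.157 kJ/mol)(-1.170) = -4.86 kJ/mol
ΔG < 0, so the forward reaction is spontaneous (proceeds forward).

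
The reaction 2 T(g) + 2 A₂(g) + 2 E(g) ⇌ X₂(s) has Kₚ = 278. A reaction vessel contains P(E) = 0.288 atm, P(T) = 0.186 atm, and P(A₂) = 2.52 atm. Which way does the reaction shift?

(X₂ is a pure solid — omitted from Qₚ.)
Qₚ = 1 / (P(T)²·P(A₂)²·P(E)²) = 1 / ((0.186)²·(2.52)²·(0.288)²) = 54.9
Qₚ = 54.9 < Kₚ = 278, so the forward reaction proceeds.

toward products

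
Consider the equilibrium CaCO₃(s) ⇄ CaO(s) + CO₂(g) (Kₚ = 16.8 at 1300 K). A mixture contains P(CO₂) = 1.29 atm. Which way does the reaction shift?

toward products

(CaCO₃, CaO are pure solids — omitted from Qₚ.)
Qₚ = P(CO₂) = 1.29
Qₚ = 1.29 < Kₚ = 16.8, so the forward reaction proceeds.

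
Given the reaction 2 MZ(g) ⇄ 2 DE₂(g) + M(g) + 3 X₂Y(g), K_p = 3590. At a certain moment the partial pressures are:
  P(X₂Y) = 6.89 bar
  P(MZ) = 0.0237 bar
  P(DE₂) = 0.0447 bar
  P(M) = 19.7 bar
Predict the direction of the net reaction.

reverse (toward reactants)

Q_p = P(DE₂)²·P(M)·P(X₂Y)³ / P(MZ)² = (0.0447)²·(19.7)·(6.89)³ / (0.0237)² = 22900
Q_p = 22900 > K_p = 3590, so the reverse reaction proceeds.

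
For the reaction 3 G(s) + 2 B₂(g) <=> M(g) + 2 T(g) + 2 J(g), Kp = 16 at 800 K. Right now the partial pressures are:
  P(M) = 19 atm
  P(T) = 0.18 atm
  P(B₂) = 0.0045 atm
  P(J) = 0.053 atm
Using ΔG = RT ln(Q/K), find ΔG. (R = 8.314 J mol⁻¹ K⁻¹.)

ΔG = 11.1 kJ/mol

(G is a pure solid — omitted from Qp.)
Qp = P(M)·P(T)²·P(J)² / P(B₂)² = (19)·(0.18)²·(0.053)² / (0.0045)² = 85.4
ΔG = RT ln(Qp/Kp) = (8.314 J mol⁻¹ K⁻¹)(800 K) × ln(85.4/16)
   = (6.651 kJ/mol)(1.675) = 11.1 kJ/mol
ΔG > 0, so the forward reaction is non-spontaneous (proceeds in reverse).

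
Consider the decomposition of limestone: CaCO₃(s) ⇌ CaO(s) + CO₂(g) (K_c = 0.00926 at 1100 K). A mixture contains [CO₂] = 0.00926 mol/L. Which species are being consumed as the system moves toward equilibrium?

(CaCO₃, CaO are pure solids — omitted from Q_c.)
Q_c = [CO₂] = 0.00926
Q_c = 0.00926 = K_c; the system is at equilibrium.

none (at equilibrium)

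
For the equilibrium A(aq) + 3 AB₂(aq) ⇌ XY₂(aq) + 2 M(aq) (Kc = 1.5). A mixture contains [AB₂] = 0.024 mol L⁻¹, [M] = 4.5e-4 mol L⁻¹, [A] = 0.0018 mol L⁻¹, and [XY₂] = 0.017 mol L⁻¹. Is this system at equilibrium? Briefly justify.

Qc = [XY₂]·[M]² / ([A]·[AB₂]³) = (0.017)·(4.5e-4)² / ((0.0018)·(0.024)³) = 0.14
Qc = 0.14 < Kc = 1.5: net forward reaction.

no; Q < K, reaction proceeds forward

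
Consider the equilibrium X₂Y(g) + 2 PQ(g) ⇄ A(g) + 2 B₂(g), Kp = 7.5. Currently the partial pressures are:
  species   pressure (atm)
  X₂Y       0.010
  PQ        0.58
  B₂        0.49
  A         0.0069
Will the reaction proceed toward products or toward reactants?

toward products

Qp = P(A)·P(B₂)² / (P(X₂Y)·P(PQ)²) = (0.0069)·(0.49)² / ((0.010)·(0.58)²) = 0.49
Qp = 0.49 < Kp = 7.5, so the forward reaction proceeds.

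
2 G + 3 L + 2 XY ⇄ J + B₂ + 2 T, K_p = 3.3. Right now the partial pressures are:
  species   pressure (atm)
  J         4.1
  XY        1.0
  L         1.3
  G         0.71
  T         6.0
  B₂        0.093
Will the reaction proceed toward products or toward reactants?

Q_p = P(J)·P(B₂)·P(T)² / (P(G)²·P(L)³·P(XY)²) = (4.1)·(0.093)·(6.0)² / ((0.71)²·(1.3)³·(1.0)²) = 12
Q_p = 12 > K_p = 3.3, so the reverse reaction proceeds.

reverse (toward reactants)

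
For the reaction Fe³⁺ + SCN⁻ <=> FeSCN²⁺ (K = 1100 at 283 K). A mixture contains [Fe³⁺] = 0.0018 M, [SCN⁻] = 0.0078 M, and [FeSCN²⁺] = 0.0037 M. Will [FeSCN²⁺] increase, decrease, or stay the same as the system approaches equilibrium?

Q = [FeSCN²⁺] / ([Fe³⁺]·[SCN⁻]) = (0.0037) / ((0.0018)·(0.0078)) = 260
Q = 260 < K = 1100: net forward reaction.
FeSCN²⁺ is a product, so it increases.

increase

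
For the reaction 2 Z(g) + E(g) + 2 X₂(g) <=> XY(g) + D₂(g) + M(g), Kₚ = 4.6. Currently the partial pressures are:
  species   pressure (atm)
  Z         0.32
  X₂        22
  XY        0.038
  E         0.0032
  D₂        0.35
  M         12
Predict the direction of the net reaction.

Qₚ = P(XY)·P(D₂)·P(M) / (P(Z)²·P(E)·P(X₂)²) = (0.038)·(0.35)·(12) / ((0.32)²·(0.0032)·(22)²) = 1.0
Qₚ = 1.0 < Kₚ = 4.6, so the forward reaction proceeds.

toward products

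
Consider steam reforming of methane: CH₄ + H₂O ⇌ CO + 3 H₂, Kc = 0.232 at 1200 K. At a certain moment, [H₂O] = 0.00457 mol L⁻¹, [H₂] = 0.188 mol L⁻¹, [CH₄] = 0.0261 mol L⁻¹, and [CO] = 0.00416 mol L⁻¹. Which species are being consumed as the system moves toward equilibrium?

Qc = [CO]·[H₂]³ / ([CH₄]·[H₂O]) = (0.00416)·(0.188)³ / ((0.0261)·(0.00457)) = 0.232
Qc = 0.232 = Kc; the system is at equilibrium.

none (at equilibrium)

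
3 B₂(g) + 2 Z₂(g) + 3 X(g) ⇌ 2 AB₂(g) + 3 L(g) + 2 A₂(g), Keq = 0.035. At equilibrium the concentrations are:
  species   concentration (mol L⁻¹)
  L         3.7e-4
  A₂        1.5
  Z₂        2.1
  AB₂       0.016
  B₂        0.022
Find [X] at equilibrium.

At equilibrium, Keq = [AB₂]²·[L]³·[A₂]² / ([B₂]³·[Z₂]²·[X]³) = 0.035.
(0.016)²·(3.7e-4)³·(1.5)² / ((0.022)³·(2.1)²·([X])³) = 0.035
[X]³ = 1.78e-8 ⇒ [X] = 0.0026 mol L⁻¹

[X] = 0.0026 mol L⁻¹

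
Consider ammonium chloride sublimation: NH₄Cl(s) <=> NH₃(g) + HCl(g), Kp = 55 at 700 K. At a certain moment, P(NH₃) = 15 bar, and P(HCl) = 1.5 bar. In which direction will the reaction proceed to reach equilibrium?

forward (toward products)

(NH₄Cl is a pure solid — omitted from Qp.)
Qp = P(NH₃)·P(HCl) = (15)·(1.5) = 22
Qp = 22 < Kp = 55, so the forward reaction proceeds.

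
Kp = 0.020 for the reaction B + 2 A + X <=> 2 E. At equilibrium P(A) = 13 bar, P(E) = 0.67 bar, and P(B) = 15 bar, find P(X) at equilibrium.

P(X) = 0.0089 bar

At equilibrium, Kp = P(E)² / (P(B)·P(A)²·P(X)) = 0.020.
(0.67)² / ((15)·(13)²·(P(X))) = 0.020
P(X) = 0.00885 = 0.0089 bar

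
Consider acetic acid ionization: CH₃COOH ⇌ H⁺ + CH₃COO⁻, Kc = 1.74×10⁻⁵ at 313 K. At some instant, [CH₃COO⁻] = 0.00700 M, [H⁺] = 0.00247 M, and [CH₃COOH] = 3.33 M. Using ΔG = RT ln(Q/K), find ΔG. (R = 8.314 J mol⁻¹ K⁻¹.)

Qc = [H⁺]·[CH₃COO⁻] / [CH₃COOH] = (0.00247)·(0.00700) / (3.33) = 5.19×10⁻⁶
ΔG = RT ln(Qc/Kc) = (8.314 J mol⁻¹ K⁻¹)(313 K) × ln(5.19×10⁻⁶/1.74×10⁻⁵)
   = (2.602 kJ/mol)(-1.210) = -3.15 kJ/mol
ΔG < 0, so the forward reaction is spontaneous (proceeds forward).

ΔG = -3.15 kJ/mol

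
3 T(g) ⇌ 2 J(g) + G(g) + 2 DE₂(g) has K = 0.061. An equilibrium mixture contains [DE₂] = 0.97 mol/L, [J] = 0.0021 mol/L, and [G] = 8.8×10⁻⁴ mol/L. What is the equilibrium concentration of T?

[T] = 0.0039 mol/L

At equilibrium, K = [J]²·[G]·[DE₂]² / [T]³ = 0.061.
(0.0021)²·(8.8×10⁻⁴)·(0.97)² / ([T])³ = 0.061
[T]³ = 5.99×10⁻⁸ ⇒ [T] = 0.0039 mol/L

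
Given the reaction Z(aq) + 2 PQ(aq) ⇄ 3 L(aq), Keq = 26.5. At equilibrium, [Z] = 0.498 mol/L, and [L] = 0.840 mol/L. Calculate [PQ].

At equilibrium, Keq = [L]³ / ([Z]·[PQ]²) = 26.5.
(0.840)³ / ((0.498)·([PQ])²) = 26.5
[PQ]² = 0.0449 ⇒ [PQ] = 0.212 mol/L

[PQ] = 0.212 mol/L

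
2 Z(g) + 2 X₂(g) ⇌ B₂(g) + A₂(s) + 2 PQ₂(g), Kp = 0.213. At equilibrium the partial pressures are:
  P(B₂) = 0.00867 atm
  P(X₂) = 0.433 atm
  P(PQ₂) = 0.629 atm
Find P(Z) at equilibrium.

P(Z) = 0.293 atm

(A₂ is a pure solid — omitted from Kp.)
At equilibrium, Kp = P(B₂)·P(PQ₂)² / (P(Z)²·P(X₂)²) = 0.213.
(0.00867)·(0.629)² / ((P(Z))²·(0.433)²) = 0.213
P(Z)² = 0.0859 ⇒ P(Z) = 0.293 atm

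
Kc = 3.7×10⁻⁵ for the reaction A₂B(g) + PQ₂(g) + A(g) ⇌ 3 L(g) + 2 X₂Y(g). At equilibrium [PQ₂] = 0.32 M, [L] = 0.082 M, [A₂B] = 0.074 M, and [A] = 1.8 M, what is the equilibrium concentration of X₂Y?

[X₂Y] = 0.053 M

At equilibrium, Kc = [L]³·[X₂Y]² / ([A₂B]·[PQ₂]·[A]) = 3.7×10⁻⁵.
(0.082)³·([X₂Y])² / ((0.074)·(0.32)·(1.8)) = 3.7×10⁻⁵
[X₂Y]² = 0.00286 ⇒ [X₂Y] = 0.053 M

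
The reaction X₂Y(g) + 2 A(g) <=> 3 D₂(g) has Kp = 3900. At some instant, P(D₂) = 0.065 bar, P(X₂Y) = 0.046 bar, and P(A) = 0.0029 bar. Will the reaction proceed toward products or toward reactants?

toward products

Qp = P(D₂)³ / (P(X₂Y)·P(A)²) = (0.065)³ / ((0.046)·(0.0029)²) = 710
Qp = 710 < Kp = 3900, so the forward reaction proceeds.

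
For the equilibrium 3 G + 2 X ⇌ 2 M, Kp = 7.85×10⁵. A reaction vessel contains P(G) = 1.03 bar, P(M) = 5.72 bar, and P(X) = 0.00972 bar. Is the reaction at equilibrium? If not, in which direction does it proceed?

Qp = P(M)² / (P(G)³·P(X)²) = (5.72)² / ((1.03)³·(0.00972)²) = 3.17×10⁵
Qp = 3.17×10⁵ < Kp = 7.85×10⁵, so the forward reaction proceeds.

forward (toward products)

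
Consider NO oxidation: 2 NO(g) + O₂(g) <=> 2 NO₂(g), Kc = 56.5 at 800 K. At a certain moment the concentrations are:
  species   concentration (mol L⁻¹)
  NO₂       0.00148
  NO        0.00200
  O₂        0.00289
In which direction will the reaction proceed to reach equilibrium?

Qc = [NO₂]² / ([NO]²·[O₂]) = (0.00148)² / ((0.00200)²·(0.00289)) = 189
Qc = 189 > Kc = 56.5, so the reverse reaction proceeds.

to the left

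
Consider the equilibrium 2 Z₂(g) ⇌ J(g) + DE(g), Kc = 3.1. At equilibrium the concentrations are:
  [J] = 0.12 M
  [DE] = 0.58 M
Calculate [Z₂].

At equilibrium, Kc = [J]·[DE] / [Z₂]² = 3.1.
(0.12)·(0.58) / ([Z₂])² = 3.1
[Z₂]² = 0.0225 ⇒ [Z₂] = 0.15 M

[Z₂] = 0.15 M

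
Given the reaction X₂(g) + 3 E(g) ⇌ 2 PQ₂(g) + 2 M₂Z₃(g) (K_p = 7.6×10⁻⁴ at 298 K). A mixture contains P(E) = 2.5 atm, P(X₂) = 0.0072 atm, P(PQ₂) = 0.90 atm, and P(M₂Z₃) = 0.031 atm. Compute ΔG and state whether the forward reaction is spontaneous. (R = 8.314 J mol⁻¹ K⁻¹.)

ΔG = 5.47 kJ/mol; the forward reaction is non-spontaneous

Q_p = P(PQ₂)²·P(M₂Z₃)² / (P(X₂)·P(E)³) = (0.90)²·(0.031)² / ((0.0072)·(2.5)³) = 0.00692
ΔG = RT ln(Q_p/K_p) = (8.314 J mol⁻¹ K⁻¹)(298 K) × ln(0.00692/7.6×10⁻⁴)
   = (2.478 kJ/mol)(2.209) = 5.47 kJ/mol
ΔG > 0, so the forward reaction is non-spontaneous (proceeds in reverse).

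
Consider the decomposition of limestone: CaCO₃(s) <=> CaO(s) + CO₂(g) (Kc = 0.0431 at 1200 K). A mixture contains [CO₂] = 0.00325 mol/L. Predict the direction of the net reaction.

in the forward direction

(CaCO₃, CaO are pure solids — omitted from Qc.)
Qc = [CO₂] = 0.00325
Qc = 0.00325 < Kc = 0.0431, so the forward reaction proceeds.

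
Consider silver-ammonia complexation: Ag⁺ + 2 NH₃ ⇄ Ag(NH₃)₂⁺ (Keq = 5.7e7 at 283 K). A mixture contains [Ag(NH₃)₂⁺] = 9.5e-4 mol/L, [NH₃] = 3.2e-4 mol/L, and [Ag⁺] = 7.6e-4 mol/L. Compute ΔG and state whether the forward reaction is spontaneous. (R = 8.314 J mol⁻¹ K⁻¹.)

ΔG = -3.63 kJ/mol; the forward reaction is spontaneous

Q = [Ag(NH₃)₂⁺] / ([Ag⁺]·[NH₃]²) = (9.5e-4) / ((7.6e-4)·(3.2e-4)²) = 1.22e7
ΔG = RT ln(Q/Keq) = (8.314 J mol⁻¹ K⁻¹)(283 K) × ln(1.22e7/5.7e7)
   = (2.353 kJ/mol)(-1.542) = -3.63 kJ/mol
ΔG < 0, so the forward reaction is spontaneous (proceeds forward).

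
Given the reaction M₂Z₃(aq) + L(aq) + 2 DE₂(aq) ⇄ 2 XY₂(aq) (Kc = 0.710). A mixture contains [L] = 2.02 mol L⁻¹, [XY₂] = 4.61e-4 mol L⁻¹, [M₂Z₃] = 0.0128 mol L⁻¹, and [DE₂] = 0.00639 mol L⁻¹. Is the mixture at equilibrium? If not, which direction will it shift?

Qc = [XY₂]² / ([M₂Z₃]·[L]·[DE₂]²) = (4.61e-4)² / ((0.0128)·(2.02)·(0.00639)²) = 0.201
Qc = 0.201 < Kc = 0.710: net forward reaction.

no; Q < K, reaction proceeds forward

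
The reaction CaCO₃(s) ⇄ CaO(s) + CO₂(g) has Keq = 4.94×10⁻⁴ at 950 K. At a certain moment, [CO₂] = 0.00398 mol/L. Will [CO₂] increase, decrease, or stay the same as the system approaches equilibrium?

decrease

(CaCO₃, CaO are pure solids — omitted from Q.)
Q = [CO₂] = 0.00398
Q = 0.00398 > Keq = 4.94×10⁻⁴: net reverse reaction.
CO₂ is a product, so it decreases.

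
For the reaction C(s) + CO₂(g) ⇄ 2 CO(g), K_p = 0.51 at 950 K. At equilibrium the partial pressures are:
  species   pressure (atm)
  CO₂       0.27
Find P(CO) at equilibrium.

(C is a pure solid — omitted from K_p.)
At equilibrium, K_p = P(CO)² / P(CO₂) = 0.51.
(P(CO))² / (0.27) = 0.51
P(CO)² = 0.138 ⇒ P(CO) = 0.37 atm

P(CO) = 0.37 atm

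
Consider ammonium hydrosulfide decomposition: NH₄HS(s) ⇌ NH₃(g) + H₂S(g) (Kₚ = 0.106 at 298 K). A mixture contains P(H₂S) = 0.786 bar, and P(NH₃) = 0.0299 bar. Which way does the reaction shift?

(NH₄HS is a pure solid — omitted from Qₚ.)
Qₚ = P(NH₃)·P(H₂S) = (0.0299)·(0.786) = 0.0235
Qₚ = 0.0235 < Kₚ = 0.106, so the forward reaction proceeds.

to the right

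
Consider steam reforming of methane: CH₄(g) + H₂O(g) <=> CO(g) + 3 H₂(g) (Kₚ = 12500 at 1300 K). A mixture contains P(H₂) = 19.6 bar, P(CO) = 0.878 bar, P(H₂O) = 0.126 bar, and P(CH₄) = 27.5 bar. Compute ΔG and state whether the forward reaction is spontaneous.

ΔG = -20.3 kJ/mol; the forward reaction is spontaneous

Qₚ = P(CO)·P(H₂)³ / (P(CH₄)·P(H₂O)) = (0.878)·(19.6)³ / ((27.5)·(0.126)) = 1910
ΔG = RT ln(Qₚ/Kₚ) = (8.314 J mol⁻¹ K⁻¹)(1300 K) × ln(1910/12500)
   = (10.81 kJ/mol)(-1.879) = -20.3 kJ/mol
ΔG < 0, so the forward reaction is spontaneous (proceeds forward).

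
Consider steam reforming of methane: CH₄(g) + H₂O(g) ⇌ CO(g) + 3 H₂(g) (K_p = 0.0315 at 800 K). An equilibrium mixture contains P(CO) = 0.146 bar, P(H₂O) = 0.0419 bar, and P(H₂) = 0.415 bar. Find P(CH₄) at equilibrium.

At equilibrium, K_p = P(CO)·P(H₂)³ / (P(CH₄)·P(H₂O)) = 0.0315.
(0.146)·(0.415)³ / ((P(CH₄))·(0.0419)) = 0.0315
P(CH₄) = 7.91 bar

P(CH₄) = 7.91 bar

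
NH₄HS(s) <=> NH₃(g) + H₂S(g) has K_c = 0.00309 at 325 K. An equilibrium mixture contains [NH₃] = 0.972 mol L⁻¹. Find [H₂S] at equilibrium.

[H₂S] = 0.00318 mol L⁻¹

(NH₄HS is a pure solid — omitted from K_c.)
At equilibrium, K_c = [NH₃]·[H₂S] = 0.00309.
(0.972)·([H₂S]) = 0.00309
[H₂S] = 0.00318 mol L⁻¹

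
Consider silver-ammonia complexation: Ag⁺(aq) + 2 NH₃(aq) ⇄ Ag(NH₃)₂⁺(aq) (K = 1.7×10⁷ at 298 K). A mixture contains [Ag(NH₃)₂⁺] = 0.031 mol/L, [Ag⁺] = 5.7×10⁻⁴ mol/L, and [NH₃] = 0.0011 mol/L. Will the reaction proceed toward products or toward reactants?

in the reverse direction

Q = [Ag(NH₃)₂⁺] / ([Ag⁺]·[NH₃]²) = (0.031) / ((5.7×10⁻⁴)·(0.0011)²) = 4.5×10⁷
Q = 4.5×10⁷ > K = 1.7×10⁷, so the reverse reaction proceeds.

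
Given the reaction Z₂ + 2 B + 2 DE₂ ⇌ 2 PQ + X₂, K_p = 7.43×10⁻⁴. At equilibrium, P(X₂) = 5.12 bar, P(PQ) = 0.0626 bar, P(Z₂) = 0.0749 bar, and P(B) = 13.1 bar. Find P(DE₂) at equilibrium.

P(DE₂) = 1.45 bar

At equilibrium, K_p = P(PQ)²·P(X₂) / (P(Z₂)·P(B)²·P(DE₂)²) = 7.43×10⁻⁴.
(0.0626)²·(5.12) / ((0.0749)·(13.1)²·(P(DE₂))²) = 7.43×10⁻⁴
P(DE₂)² = 2.10 ⇒ P(DE₂) = 1.45 bar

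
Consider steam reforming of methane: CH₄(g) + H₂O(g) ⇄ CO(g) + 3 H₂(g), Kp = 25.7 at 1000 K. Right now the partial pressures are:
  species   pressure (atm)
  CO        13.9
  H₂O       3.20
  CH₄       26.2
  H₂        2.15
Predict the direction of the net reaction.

to the right

Qp = P(CO)·P(H₂)³ / (P(CH₄)·P(H₂O)) = (13.9)·(2.15)³ / ((26.2)·(3.20)) = 1.65
Qp = 1.65 < Kp = 25.7, so the forward reaction proceeds.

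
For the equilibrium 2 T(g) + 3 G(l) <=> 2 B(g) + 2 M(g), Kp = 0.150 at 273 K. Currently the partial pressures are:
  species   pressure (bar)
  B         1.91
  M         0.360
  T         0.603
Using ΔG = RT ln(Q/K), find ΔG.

ΔG = 4.90 kJ/mol

(G is a pure liquid — omitted from Qp.)
Qp = P(B)²·P(M)² / P(T)² = (1.91)²·(0.360)² / (0.603)² = 1.30
ΔG = RT ln(Qp/Kp) = (8.314 J mol⁻¹ K⁻¹)(273 K) × ln(1.30/0.150)
   = (2.270 kJ/mol)(2.159) = 4.90 kJ/mol
ΔG > 0, so the forward reaction is non-spontaneous (proceeds in reverse).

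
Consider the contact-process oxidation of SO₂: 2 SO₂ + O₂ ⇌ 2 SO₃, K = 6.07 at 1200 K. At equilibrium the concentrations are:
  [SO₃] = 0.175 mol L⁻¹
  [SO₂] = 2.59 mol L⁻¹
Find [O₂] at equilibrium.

[O₂] = 7.52×10⁻⁴ mol L⁻¹

At equilibrium, K = [SO₃]² / ([SO₂]²·[O₂]) = 6.07.
(0.175)² / ((2.59)²·([O₂])) = 6.07
[O₂] = 7.52×10⁻⁴ mol L⁻¹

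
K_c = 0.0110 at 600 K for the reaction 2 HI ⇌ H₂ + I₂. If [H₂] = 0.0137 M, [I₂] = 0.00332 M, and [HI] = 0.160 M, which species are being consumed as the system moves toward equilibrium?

HI (reactants)

Q_c = [H₂]·[I₂] / [HI]² = (0.0137)·(0.00332) / (0.160)² = 0.00178
Q_c = 0.00178 < K_c = 0.0110: net forward reaction.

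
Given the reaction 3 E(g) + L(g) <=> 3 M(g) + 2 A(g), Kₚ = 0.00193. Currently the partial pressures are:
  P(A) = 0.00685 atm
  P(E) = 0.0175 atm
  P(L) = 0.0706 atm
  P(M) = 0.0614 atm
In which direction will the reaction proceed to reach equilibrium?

Qₚ = P(M)³·P(A)² / (P(E)³·P(L)) = (0.0614)³·(0.00685)² / ((0.0175)³·(0.0706)) = 0.0287
Qₚ = 0.0287 > Kₚ = 0.00193, so the reverse reaction proceeds.

toward reactants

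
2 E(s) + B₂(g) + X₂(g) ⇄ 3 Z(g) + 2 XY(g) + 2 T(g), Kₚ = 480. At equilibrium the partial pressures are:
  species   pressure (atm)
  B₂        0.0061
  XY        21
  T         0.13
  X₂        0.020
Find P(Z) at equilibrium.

(E is a pure solid — omitted from Kₚ.)
At equilibrium, Kₚ = P(Z)³·P(XY)²·P(T)² / (P(B₂)·P(X₂)) = 480.
(P(Z))³·(21)²·(0.13)² / ((0.0061)·(0.020)) = 480
P(Z)³ = 0.00786 ⇒ P(Z) = 0.20 atm

P(Z) = 0.20 atm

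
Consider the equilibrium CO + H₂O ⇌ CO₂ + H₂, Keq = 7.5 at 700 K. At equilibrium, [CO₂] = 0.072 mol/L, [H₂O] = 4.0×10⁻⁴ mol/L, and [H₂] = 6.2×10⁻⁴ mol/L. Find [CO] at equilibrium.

[CO] = 0.015 mol/L

At equilibrium, Keq = [CO₂]·[H₂] / ([CO]·[H₂O]) = 7.5.
(0.072)·(6.2×10⁻⁴) / (([CO])·(4.0×10⁻⁴)) = 7.5
[CO] = 0.0149 = 0.015 mol/L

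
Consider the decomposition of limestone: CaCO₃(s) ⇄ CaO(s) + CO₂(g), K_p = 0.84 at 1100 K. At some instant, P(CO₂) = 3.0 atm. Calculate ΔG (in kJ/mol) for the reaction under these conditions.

(CaCO₃, CaO are pure solids — omitted from Q_p.)
Q_p = P(CO₂) = 3.00
ΔG = RT ln(Q_p/K_p) = (8.314 J mol⁻¹ K⁻¹)(1100 K) × ln(3.00/0.84)
   = (9.145 kJ/mol)(1.273) = 11.6 kJ/mol
ΔG > 0, so the forward reaction is non-spontaneous (proceeds in reverse).

ΔG = 11.6 kJ/mol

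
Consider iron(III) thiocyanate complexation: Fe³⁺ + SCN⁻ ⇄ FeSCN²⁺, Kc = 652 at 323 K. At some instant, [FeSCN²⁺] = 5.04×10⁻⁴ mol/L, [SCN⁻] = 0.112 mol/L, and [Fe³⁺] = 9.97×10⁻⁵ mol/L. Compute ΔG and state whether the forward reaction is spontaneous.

ΔG = -7.17 kJ/mol; the forward reaction is spontaneous

Qc = [FeSCN²⁺] / ([Fe³⁺]·[SCN⁻]) = (5.04×10⁻⁴) / ((9.97×10⁻⁵)·(0.112)) = 45.1
ΔG = RT ln(Qc/Kc) = (8.314 J mol⁻¹ K⁻¹)(323 K) × ln(45.1/652)
   = (2.685 kJ/mol)(-2.671) = -7.17 kJ/mol
ΔG < 0, so the forward reaction is spontaneous (proceeds forward).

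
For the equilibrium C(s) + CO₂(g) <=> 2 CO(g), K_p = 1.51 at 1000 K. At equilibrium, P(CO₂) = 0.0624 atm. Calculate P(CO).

(C is a pure solid — omitted from K_p.)
At equilibrium, K_p = P(CO)² / P(CO₂) = 1.51.
(P(CO))² / (0.0624) = 1.51
P(CO)² = 0.0942 ⇒ P(CO) = 0.307 atm

P(CO) = 0.307 atm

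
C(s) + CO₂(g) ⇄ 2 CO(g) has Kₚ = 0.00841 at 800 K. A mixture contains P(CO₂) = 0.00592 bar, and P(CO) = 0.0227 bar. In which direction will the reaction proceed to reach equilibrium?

to the left

(C is a pure solid — omitted from Qₚ.)
Qₚ = P(CO)² / P(CO₂) = (0.0227)² / (0.00592) = 0.0870
Qₚ = 0.0870 > Kₚ = 0.00841, so the reverse reaction proceeds.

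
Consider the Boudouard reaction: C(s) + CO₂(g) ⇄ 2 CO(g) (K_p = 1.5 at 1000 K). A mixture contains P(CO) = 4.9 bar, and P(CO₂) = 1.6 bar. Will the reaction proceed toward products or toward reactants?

(C is a pure solid — omitted from Q_p.)
Q_p = P(CO)² / P(CO₂) = (4.9)² / (1.6) = 15
Q_p = 15 > K_p = 1.5, so the reverse reaction proceeds.

toward reactants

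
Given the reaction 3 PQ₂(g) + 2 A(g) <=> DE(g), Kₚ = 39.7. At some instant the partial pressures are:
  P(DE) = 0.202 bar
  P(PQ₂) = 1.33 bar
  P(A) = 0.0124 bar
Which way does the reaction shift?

toward reactants

Qₚ = P(DE) / (P(PQ₂)³·P(A)²) = (0.202) / ((1.33)³·(0.0124)²) = 558
Qₚ = 558 > Kₚ = 39.7, so the reverse reaction proceeds.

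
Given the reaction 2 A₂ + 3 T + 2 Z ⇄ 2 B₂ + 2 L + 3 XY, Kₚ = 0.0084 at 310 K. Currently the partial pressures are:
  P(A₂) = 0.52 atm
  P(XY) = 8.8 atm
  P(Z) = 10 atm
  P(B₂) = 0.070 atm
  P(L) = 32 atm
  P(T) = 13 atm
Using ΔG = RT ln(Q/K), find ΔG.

Qₚ = P(B₂)²·P(L)²·P(XY)³ / (P(A₂)²·P(T)³·P(Z)²) = (0.070)²·(32)²·(8.8)³ / ((0.52)²·(13)³·(10)²) = 0.0576
ΔG = RT ln(Qₚ/Kₚ) = (8.314 J mol⁻¹ K⁻¹)(310 K) × ln(0.0576/0.0084)
   = (2.577 kJ/mol)(1.925) = 4.96 kJ/mol
ΔG > 0, so the forward reaction is non-spontaneous (proceeds in reverse).

ΔG = 4.96 kJ/mol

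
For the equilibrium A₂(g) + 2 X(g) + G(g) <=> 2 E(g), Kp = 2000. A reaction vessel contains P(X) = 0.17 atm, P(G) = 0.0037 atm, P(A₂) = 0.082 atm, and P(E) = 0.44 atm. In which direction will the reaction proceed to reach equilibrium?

Qp = P(E)² / (P(A₂)·P(X)²·P(G)) = (0.44)² / ((0.082)·(0.17)²·(0.0037)) = 22000
Qp = 22000 > Kp = 2000, so the reverse reaction proceeds.

reverse (toward reactants)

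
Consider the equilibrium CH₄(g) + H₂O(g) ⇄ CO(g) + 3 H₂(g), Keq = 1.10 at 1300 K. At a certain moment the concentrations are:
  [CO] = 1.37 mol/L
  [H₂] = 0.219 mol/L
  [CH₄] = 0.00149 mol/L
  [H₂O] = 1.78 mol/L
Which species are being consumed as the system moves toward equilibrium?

Q = [CO]·[H₂]³ / ([CH₄]·[H₂O]) = (1.37)·(0.219)³ / ((0.00149)·(1.78)) = 5.43
Q = 5.43 > Keq = 1.10: net reverse reaction.

CO, H₂ (products)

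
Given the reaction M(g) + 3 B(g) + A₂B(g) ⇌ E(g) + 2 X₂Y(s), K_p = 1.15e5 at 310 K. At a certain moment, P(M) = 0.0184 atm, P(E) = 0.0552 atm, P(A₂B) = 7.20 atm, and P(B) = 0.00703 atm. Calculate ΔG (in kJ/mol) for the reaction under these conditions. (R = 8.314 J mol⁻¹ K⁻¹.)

ΔG = 6.04 kJ/mol

(X₂Y is a pure solid — omitted from Q_p.)
Q_p = P(E) / (P(M)·P(B)³·P(A₂B)) = (0.0552) / ((0.0184)·(0.00703)³·(7.20)) = 1.20e6
ΔG = RT ln(Q_p/K_p) = (8.314 J mol⁻¹ K⁻¹)(310 K) × ln(1.20e6/1.15e5)
   = (2.577 kJ/mol)(2.345) = 6.04 kJ/mol
ΔG > 0, so the forward reaction is non-spontaneous (proceeds in reverse).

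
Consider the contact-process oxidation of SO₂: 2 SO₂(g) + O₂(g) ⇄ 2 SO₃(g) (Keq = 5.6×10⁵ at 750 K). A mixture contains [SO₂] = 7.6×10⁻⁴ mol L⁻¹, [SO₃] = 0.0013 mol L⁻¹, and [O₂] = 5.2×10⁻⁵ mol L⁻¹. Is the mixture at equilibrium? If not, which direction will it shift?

Q = [SO₃]² / ([SO₂]²·[O₂]) = (0.0013)² / ((7.6×10⁻⁴)²·(5.2×10⁻⁵)) = 56000
Q = 56000 < Keq = 5.6×10⁵: net forward reaction.

no; Q < K, reaction proceeds forward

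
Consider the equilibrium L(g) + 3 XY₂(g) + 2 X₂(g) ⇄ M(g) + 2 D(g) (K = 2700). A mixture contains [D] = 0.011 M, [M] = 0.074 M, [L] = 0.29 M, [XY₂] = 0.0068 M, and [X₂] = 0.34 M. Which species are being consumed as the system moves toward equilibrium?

L, XY₂, X₂ (reactants)

Q = [M]·[D]² / ([L]·[XY₂]³·[X₂]²) = (0.074)·(0.011)² / ((0.29)·(0.0068)³·(0.34)²) = 850
Q = 850 < K = 2700: net forward reaction.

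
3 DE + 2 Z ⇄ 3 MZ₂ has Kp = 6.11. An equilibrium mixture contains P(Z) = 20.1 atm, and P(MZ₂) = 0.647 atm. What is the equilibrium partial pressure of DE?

At equilibrium, Kp = P(MZ₂)³ / (P(DE)³·P(Z)²) = 6.11.
(0.647)³ / ((P(DE))³·(20.1)²) = 6.11
P(DE)³ = 1.10×10⁻⁴ ⇒ P(DE) = 0.0479 atm

P(DE) = 0.0479 atm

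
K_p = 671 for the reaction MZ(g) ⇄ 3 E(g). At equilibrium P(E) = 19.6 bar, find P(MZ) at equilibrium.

P(MZ) = 11.2 bar

At equilibrium, K_p = P(E)³ / P(MZ) = 671.
(19.6)³ / (P(MZ)) = 671
P(MZ) = 11.2 bar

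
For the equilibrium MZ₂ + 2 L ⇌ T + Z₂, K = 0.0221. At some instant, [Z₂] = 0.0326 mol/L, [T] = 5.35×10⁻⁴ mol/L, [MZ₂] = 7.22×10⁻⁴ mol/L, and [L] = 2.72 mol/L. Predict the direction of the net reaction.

in the forward direction

Q = [T]·[Z₂] / ([MZ₂]·[L]²) = (5.35×10⁻⁴)·(0.0326) / ((7.22×10⁻⁴)·(2.72)²) = 0.00327
Q = 0.00327 < K = 0.0221, so the forward reaction proceeds.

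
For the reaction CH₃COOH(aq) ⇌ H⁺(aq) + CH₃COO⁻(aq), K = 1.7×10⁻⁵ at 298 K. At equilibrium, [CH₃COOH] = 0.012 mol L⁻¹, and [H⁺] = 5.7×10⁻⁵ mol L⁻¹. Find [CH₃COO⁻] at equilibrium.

At equilibrium, K = [H⁺]·[CH₃COO⁻] / [CH₃COOH] = 1.7×10⁻⁵.
(5.7×10⁻⁵)·([CH₃COO⁻]) / (0.012) = 1.7×10⁻⁵
[CH₃COO⁻] = 0.00358 = 0.0036 mol L⁻¹

[CH₃COO⁻] = 0.0036 mol L⁻¹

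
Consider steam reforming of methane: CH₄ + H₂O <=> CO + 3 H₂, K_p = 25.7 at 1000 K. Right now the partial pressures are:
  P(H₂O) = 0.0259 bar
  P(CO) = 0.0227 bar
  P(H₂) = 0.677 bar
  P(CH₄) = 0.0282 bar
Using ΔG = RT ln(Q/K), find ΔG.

Q_p = P(CO)·P(H₂)³ / (P(CH₄)·P(H₂O)) = (0.0227)·(0.677)³ / ((0.0282)·(0.0259)) = 9.64
ΔG = RT ln(Q_p/K_p) = (8.314 J mol⁻¹ K⁻¹)(1000 K) × ln(9.64/25.7)
   = (8.314 kJ/mol)(-0.9806) = -8.15 kJ/mol
ΔG < 0, so the forward reaction is spontaneous (proceeds forward).

ΔG = -8.15 kJ/mol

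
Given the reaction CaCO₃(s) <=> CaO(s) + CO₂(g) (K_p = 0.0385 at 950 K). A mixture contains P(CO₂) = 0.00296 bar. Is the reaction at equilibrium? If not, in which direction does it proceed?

(CaCO₃, CaO are pure solids — omitted from Q_p.)
Q_p = P(CO₂) = 0.00296
Q_p = 0.00296 < K_p = 0.0385, so the forward reaction proceeds.

to the right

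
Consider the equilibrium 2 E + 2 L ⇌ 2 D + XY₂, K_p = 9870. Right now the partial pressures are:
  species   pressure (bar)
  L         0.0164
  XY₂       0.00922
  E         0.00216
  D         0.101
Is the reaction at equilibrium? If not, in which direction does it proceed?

Q_p = P(D)²·P(XY₂) / (P(E)²·P(L)²) = (0.101)²·(0.00922) / ((0.00216)²·(0.0164)²) = 75000
Q_p = 75000 > K_p = 9870, so the reverse reaction proceeds.

toward reactants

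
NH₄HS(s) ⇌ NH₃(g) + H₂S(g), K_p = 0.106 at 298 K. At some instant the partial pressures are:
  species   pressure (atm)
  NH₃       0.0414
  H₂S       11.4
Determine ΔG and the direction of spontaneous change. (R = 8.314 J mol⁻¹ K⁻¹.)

(NH₄HS is a pure solid — omitted from Q_p.)
Q_p = P(NH₃)·P(H₂S) = (0.0414)·(11.4) = 0.472
ΔG = RT ln(Q_p/K_p) = (8.314 J mol⁻¹ K⁻¹)(298 K) × ln(0.472/0.106)
   = (2.478 kJ/mol)(1.494) = 3.70 kJ/mol
ΔG > 0, so the forward reaction is non-spontaneous (proceeds in reverse).

ΔG = 3.70 kJ/mol; the forward reaction is non-spontaneous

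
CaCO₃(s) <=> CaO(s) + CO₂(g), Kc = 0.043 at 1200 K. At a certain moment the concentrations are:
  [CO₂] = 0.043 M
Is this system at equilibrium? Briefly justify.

yes, at equilibrium

(CaCO₃, CaO are pure solids — omitted from Qc.)
Qc = [CO₂] = 0.043
Qc = 0.043 = Kc; the system is at equilibrium.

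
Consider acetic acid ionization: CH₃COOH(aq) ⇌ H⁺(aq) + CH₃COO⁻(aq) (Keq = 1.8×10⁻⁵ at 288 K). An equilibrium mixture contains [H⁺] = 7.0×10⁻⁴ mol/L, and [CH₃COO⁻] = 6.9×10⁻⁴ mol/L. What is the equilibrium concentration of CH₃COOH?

[CH₃COOH] = 0.027 mol/L

At equilibrium, Keq = [H⁺]·[CH₃COO⁻] / [CH₃COOH] = 1.8×10⁻⁵.
(7.0×10⁻⁴)·(6.9×10⁻⁴) / ([CH₃COOH]) = 1.8×10⁻⁵
[CH₃COOH] = 0.0268 = 0.027 mol/L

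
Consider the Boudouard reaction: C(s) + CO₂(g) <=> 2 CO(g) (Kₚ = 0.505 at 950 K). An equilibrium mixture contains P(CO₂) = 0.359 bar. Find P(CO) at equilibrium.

P(CO) = 0.426 bar

(C is a pure solid — omitted from Kₚ.)
At equilibrium, Kₚ = P(CO)² / P(CO₂) = 0.505.
(P(CO))² / (0.359) = 0.505
P(CO)² = 0.181 ⇒ P(CO) = 0.426 bar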